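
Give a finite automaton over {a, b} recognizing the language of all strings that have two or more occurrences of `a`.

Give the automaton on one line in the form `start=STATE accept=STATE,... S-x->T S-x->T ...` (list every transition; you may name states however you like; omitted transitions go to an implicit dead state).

start=s0 accept=s2,s3 s0-a->s1 s0-b->s0 s1-a->s2 s1-b->s1 s2-a->s3 s2-b->s2 s3-a->s3 s3-b->s3

Only the number of `a`s matters, and only up to 3. Make a chain s0 → s1 → s2 → s3 advanced by each `a` (with s3 absorbing); every other symbol self-loops. The accepting set is {s2, s3}.
4 states suffice.
        a   b  
>  s0   s1  s0 
   s1   s2  s1 
 * s2   s3  s2 
 * s3   s3  s3 
(> = start, * = accepting)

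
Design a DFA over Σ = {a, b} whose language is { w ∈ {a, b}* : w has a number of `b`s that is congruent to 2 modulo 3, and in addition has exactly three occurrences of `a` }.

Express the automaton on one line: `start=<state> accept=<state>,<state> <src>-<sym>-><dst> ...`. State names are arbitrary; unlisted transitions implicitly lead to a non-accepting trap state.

Build one automaton per condition and run them in lockstep. The first has 3 states tracking the count of `b`s modulo 3; the second has 5 states tracking the count of `a`s, saturating at 4. A product state is a pair (one from each), accepting exactly when both do. After merging equivalent states the machine shrinks.
A 13-state machine:
          a    b  
>  q0     q1   q2 
   q1     q3   q4 
   q2     q4   q5 
   q3     q6   q7 
   q4     q7   q8 
   q5     q8   q0 
   q6     q9  q10 
   q7    q10  q11 
   q8    q11   q1 
   q9     q9   q9 
   q10    q9  q12 
   q11   q12   q3 
 * q12    q9   q6 
(> = start, * = accepting)

start=q0 accept=q12 q0-a->q1 q0-b->q2 q1-a->q3 q1-b->q4 q2-a->q4 q2-b->q5 q3-a->q6 q3-b->q7 q4-a->q7 q4-b->q8 q5-a->q8 q5-b->q0 q6-a->q9 q6-b->q10 q7-a->q10 q7-b->q11 q8-a->q11 q8-b->q1 q9-a->q9 q9-b->q9 q10-a->q9 q10-b->q12 q11-a->q12 q11-b->q3 q12-a->q9 q12-b->q6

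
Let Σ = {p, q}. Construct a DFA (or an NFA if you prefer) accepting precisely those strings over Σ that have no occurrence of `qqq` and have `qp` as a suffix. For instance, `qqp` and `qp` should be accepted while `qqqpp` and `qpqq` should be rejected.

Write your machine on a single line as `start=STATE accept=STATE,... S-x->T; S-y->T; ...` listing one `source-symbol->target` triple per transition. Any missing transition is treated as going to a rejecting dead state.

Build one automaton per condition and run them in lockstep. One (4 states) tracks partial matches of the forbidden pattern `qqq`; the other (3 states) tracks how much of the suffix `qp` has currently been matched. Each combined state is a pair, one component from each; accept when both components accept. Equivalent product states are then merged.
       p  q 
>  A   A  B 
   B   C  D 
 * C   A  B 
   D   C  E 
   E   E  E 
(> = start, * = accepting)

start=A; accept=C; A-p->A; A-q->B; B-p->C; B-q->D; C-p->A; C-q->B; D-p->C; D-q->E; E-p->E; E-q->E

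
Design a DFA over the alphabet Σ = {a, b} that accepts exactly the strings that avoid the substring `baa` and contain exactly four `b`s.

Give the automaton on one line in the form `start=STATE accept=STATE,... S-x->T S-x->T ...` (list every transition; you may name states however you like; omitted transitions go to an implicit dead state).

Handle the two conditions separately and then intersect. The first has 4 states tracking partial matches of the forbidden pattern `baa`; the second has 6 states tracking the count of `b`s, saturating at 5. A product state is a pair (one from each), accepting exactly when both do. After merging equivalent states the machine shrinks.
        a   b  
>  s0   s0  s1 
   s1   s2  s3 
   s2   s4  s3 
   s3   s5  s6 
   s4   s4  s4 
   s5   s4  s6 
   s6   s7  s8 
   s7   s4  s8 
 * s8   s9  s4 
 * s9   s4  s4 
(> = start, * = accepting)

start=s0 accept=s8,s9 s0-a->s0 s0-b->s1 s1-a->s2 s1-b->s3 s2-a->s4 s2-b->s3 s3-a->s5 s3-b->s6 s4-a->s4 s4-b->s4 s5-a->s4 s5-b->s6 s6-a->s7 s6-b->s8 s7-a->s4 s7-b->s8 s8-a->s9 s8-b->s4 s9-a->s4 s9-b->s4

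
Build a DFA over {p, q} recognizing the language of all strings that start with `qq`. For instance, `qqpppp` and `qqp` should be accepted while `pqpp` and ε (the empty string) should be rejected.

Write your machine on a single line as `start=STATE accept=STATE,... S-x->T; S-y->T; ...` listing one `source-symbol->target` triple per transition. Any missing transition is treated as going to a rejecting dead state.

Walk along `qq` while the input agrees: from s0 take `q` to s1, and so on. Any deviation drops to the rejecting sink s3. Once s2 is reached the prefix is confirmed and every continuation is accepted.
4 states suffice.
        p   q  
>  s0   s3  s1 
   s1   s3  s2 
 * s2   s2  s2 
   s3   s3  s3 
(> = start, * = accepting)

start=s0; accept=s2; s0-p->s3; s0-q->s1; s1-p->s3; s1-q->s2; s2-p->s2; s2-q->s2; s3-p->s3; s3-q->s3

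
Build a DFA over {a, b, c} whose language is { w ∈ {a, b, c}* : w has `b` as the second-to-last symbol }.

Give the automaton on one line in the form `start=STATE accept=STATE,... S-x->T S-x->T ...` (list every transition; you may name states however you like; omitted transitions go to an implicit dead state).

Because acceptance depends on a position counted from the end, the machine has to buffer the most recent 2 symbols. Make each state the string of the last up-to-2 symbols read; on input `x` shift the window left and append `x`. Accept when the buffered window has length 2 and begins with `b`.
A 13-state machine:
          a    b    c  
>  s0     s1   s2   s3 
   s1     s4   s5   s6 
   s2     s7   s8   s9 
   s3    s10  s11  s12 
   s4     s4   s5   s6 
   s5     s7   s8   s9 
   s6    s10  s11  s12 
 * s7     s4   s5   s6 
 * s8     s7   s8   s9 
 * s9    s10  s11  s12 
   s10    s4   s5   s6 
   s11    s7   s8   s9 
   s12   s10  s11  s12 
(> = start, * = accepting)

start=s0 accept=s7,s8,s9 s0-a->s1 s0-b->s2 s0-c->s3 s1-a->s4 s1-b->s5 s1-c->s6 s2-a->s7 s2-b->s8 s2-c->s9 s3-a->s10 s3-b->s11 s3-c->s12 s4-a->s4 s4-b->s5 s4-c->s6 s5-a->s7 s5-b->s8 s5-c->s9 s6-a->s10 s6-b->s11 s6-c->s12 s7-a->s4 s7-b->s5 s7-c->s6 s8-a->s7 s8-b->s8 s8-c->s9 s9-a->s10 s9-b->s11 s9-c->s12 s10-a->s4 s10-b->s5 s10-c->s6 s11-a->s7 s11-b->s8 s11-c->s9 s12-a->s10 s12-b->s11 s12-c->s12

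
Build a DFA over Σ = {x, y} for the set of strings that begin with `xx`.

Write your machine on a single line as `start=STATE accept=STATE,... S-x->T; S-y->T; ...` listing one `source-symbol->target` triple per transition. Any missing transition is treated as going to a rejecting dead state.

start=q0; accept=q2; q0-x->q1; q0-y->q3; q1-x->q2; q1-y->q3; q2-x->q2; q2-y->q2; q3-x->q3; q3-y->q3

Check the first 2 symbols one by one: q0 through q1 record how many have matched `xx` so far; any wrong symbol goes to the dead state q3. After all 2 match we enter the accepting sink q2.
A 4-state machine:
        x   y  
>  q0   q1  q3 
   q1   q2  q3 
 * q2   q2  q2 
   q3   q3  q3 
(> = start, * = accepting)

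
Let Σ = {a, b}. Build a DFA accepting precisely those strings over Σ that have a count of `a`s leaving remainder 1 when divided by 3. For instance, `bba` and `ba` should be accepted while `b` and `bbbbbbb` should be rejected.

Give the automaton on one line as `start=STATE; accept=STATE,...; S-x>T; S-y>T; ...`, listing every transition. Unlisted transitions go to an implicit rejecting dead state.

The only thing that matters is how many `a`s have appeared, reduced mod 3. Use one state per residue: q0 for 0, …, q2 for 2. Reading `a` moves to the next residue; anything else stays put. q1 is accepting.
A 3-state machine:
        a   b  
>  q0   q1  q0 
 * q1   q2  q1 
   q2   q0  q2 
(> = start, * = accepting)

start=q0; accept=q1; q0-a>q1; q0-b>q0; q1-a>q2; q1-b>q1; q2-a>q0; q2-b>q2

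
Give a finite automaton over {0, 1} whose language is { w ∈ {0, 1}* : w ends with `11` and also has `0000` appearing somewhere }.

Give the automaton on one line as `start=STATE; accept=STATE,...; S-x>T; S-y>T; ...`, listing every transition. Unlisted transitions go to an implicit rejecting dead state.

start=q0; accept=q6; q0-0>q1; q0-1>q0; q1-0>q2; q1-1>q0; q2-0>q3; q2-1>q0; q3-0>q4; q3-1>q0; q4-0>q4; q4-1>q5; q5-0>q4; q5-1>q6; q6-0>q4; q6-1>q6

Build one automaton per condition and run them in lockstep. One (3 states) tracks how much of the suffix `11` has currently been matched; the other (5 states) tracks whether and how much of `0000` has been seen. Each combined state is a pair, one component from each; accept when both components accept. Minimizing collapses redundant product states.
7 states suffice.
        0   1  
>  q0   q1  q0 
   q1   q2  q0 
   q2   q3  q0 
   q3   q4  q0 
   q4   q4  q5 
   q5   q4  q6 
 * q6   q4  q6 
(> = start, * = accepting)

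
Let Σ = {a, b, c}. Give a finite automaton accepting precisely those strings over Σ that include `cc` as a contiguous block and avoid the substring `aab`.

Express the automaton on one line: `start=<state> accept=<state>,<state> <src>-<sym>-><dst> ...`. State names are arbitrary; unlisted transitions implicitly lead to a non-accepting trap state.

start=q0 accept=q4,q6,q8 q0-a->q1 q0-b->q0 q0-c->q2 q1-a->q3 q1-b->q0 q1-c->q2 q2-a->q1 q2-b->q0 q2-c->q4 q3-a->q3 q3-b->q5 q3-c->q2 q4-a->q6 q4-b->q4 q4-c->q4 q5-a->q5 q5-b->q5 q5-c->q7 q6-a->q8 q6-b->q4 q6-c->q4 q7-a->q5 q7-b->q5 q7-c->q9 q8-a->q8 q8-b->q9 q8-c->q4 q9-a->q9 q9-b->q9 q9-c->q9

Build one automaton per condition and run them in lockstep. One (3 states) tracks whether and how much of `cc` has been seen; the other (4 states) tracks partial matches of the forbidden pattern `aab`. Each combined state is a pair, one component from each; accept when both components accept.
With 10 states:
        a   b   c  
>  q0   q1  q0  q2 
   q1   q3  q0  q2 
   q2   q1  q0  q4 
   q3   q3  q5  q2 
 * q4   q6  q4  q4 
   q5   q5  q5  q7 
 * q6   q8  q4  q4 
   q7   q5  q5  q9 
 * q8   q8  q9  q4 
   q9   q9  q9  q9 
(> = start, * = accepting)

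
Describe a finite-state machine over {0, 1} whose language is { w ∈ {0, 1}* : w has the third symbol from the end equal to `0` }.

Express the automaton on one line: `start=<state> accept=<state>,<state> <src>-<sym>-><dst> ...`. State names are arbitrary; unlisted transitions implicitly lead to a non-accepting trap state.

A DFA must remember the last 3 symbols (since which symbol is third-to-last isn't known until the input ends). Use one state per possible window of the last ≤3 symbols; accept from those whose window starts with `0`.
          0    1  
>  s0     s1   s2 
   s1     s3   s4 
   s2     s5   s6 
   s3     s7   s8 
   s4     s9  s10 
   s5    s11  s12 
   s6    s13  s14 
 * s7     s7   s8 
 * s8     s9  s10 
 * s9    s11  s12 
 * s10   s13  s14 
   s11    s7   s8 
   s12    s9  s10 
   s13   s11  s12 
   s14   s13  s14 
(> = start, * = accepting)

start=s0 accept=s7,s8,s9,s10 s0-0->s1 s0-1->s2 s1-0->s3 s1-1->s4 s2-0->s5 s2-1->s6 s3-0->s7 s3-1->s8 s4-0->s9 s4-1->s10 s5-0->s11 s5-1->s12 s6-0->s13 s6-1->s14 s7-0->s7 s7-1->s8 s8-0->s9 s8-1->s10 s9-0->s11 s9-1->s12 s10-0->s13 s10-1->s14 s11-0->s7 s11-1->s8 s12-0->s9 s12-1->s10 s13-0->s11 s13-1->s12 s14-0->s13 s14-1->s14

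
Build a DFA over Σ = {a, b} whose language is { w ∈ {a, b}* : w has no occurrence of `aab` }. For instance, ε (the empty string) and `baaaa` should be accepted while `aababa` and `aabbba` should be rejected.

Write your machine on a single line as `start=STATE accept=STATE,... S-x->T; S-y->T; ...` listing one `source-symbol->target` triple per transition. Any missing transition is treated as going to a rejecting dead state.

start=q0; accept=q0,q1,q2; q0-a->q1; q0-b->q0; q1-a->q2; q1-b->q0; q2-a->q2; q2-b->q3; q3-a->q3; q3-b->q3

Track partial matches of the forbidden pattern `aab`. State q3 is a dead state reached once `aab` has occurred; every other state accepts. q0 means no part of `aab` is currently matched.
        a   b  
>* q0   q1  q0 
 * q1   q2  q0 
 * q2   q2  q3 
   q3   q3  q3 
(> = start, * = accepting)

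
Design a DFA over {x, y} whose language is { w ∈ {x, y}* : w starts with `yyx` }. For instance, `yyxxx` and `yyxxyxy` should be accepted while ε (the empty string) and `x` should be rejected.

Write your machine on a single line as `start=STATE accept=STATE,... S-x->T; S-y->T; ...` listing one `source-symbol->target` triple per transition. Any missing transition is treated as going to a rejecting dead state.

start=s0; accept=s3; s0-x->s4; s0-y->s1; s1-x->s4; s1-y->s2; s2-x->s3; s2-y->s4; s3-x->s3; s3-y->s3; s4-x->s4; s4-y->s4

Check the first 3 symbols one by one: s0 through s2 record how many have matched `yyx` so far; any wrong symbol goes to the dead state s4. After all 3 match we enter the accepting sink s3.
5 states suffice.
        x   y  
>  s0   s4  s1 
   s1   s4  s2 
   s2   s3  s4 
 * s3   s3  s3 
   s4   s4  s4 
(> = start, * = accepting)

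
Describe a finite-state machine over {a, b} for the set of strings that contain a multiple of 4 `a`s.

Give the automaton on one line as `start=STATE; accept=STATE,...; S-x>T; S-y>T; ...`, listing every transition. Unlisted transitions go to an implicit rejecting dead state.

start=q0; accept=q0; q0-a>q1; q0-b>q0; q1-a>q2; q1-b>q1; q2-a>q3; q2-b>q2; q3-a>q0; q3-b>q3

Keep the running count of `a`s modulo 4: each `a` advances along the cycle q0 → q1 → q2 → q3 → q0 while other symbols loop. Accept at q0.
        a   b  
>* q0   q1  q0 
   q1   q2  q1 
   q2   q3  q2 
   q3   q0  q3 
(> = start, * = accepting)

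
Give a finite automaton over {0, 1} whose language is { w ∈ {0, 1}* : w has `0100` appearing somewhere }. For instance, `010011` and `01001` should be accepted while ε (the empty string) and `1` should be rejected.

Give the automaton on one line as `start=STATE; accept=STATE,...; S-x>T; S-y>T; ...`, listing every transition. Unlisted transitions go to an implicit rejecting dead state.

Track how much of `0100` has been matched so far: state S0 is no progress, S4 is the absorbing accept state reached once `0100` has occurred. Intermediate states record partial matches; on a mismatch, fall back to the longest reusable overlap.
A 5-state machine:
        0   1  
>  S0   S1  S0 
   S1   S1  S2 
   S2   S3  S0 
   S3   S4  S2 
 * S4   S4  S4 
(> = start, * = accepting)

start=S0; accept=S4; S0-0>S1; S0-1>S0; S1-0>S1; S1-1>S2; S2-0>S3; S2-1>S0; S3-0>S4; S3-1>S2; S4-0>S4; S4-1>S4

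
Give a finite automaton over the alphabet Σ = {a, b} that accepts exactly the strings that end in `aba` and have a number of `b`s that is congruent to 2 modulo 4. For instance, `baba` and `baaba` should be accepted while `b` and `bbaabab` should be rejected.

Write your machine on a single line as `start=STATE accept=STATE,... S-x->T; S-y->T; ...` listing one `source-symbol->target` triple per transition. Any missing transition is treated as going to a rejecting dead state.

Handle the two conditions separately and then intersect. One (4 states) tracks how much of the suffix `aba` has currently been matched; the other (4 states) tracks the count of `b`s modulo 4. Each combined state is a pair, one component from each; accept when both components accept. After merging equivalent states the machine shrinks.
A 7-state machine:
        a   b  
>  S0   S0  S1 
   S1   S2  S3 
   S2   S2  S4 
   S3   S3  S5 
   S4   S6  S5 
   S5   S5  S0 
 * S6   S3  S5 
(> = start, * = accepting)

start=S0; accept=S6; S0-a->S0; S0-b->S1; S1-a->S2; S1-b->S3; S2-a->S2; S2-b->S4; S3-a->S3; S3-b->S5; S4-a->S6; S4-b->S5; S5-a->S5; S5-b->S0; S6-a->S3; S6-b->S5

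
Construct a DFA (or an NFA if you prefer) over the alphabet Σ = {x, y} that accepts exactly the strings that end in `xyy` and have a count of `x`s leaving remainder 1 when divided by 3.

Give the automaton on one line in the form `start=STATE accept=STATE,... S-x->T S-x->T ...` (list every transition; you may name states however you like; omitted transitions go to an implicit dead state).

Run two small machines in parallel and take their product. One (4 states) tracks how much of the suffix `xyy` has currently been matched; the other (3 states) tracks the count of `x`s modulo 3. Each combined state is a pair, one component from each; accept when both components accept.
With 12 states:
          x    y  
>  q0     q1   q0 
   q1     q2   q3 
   q2     q4   q5 
   q3     q2   q6 
   q4     q1   q7 
   q5     q4   q8 
 * q6     q2   q9 
   q7     q1  q10 
   q8     q4  q11 
   q9     q2   q9 
   q10    q1   q0 
   q11    q4  q11 
(> = start, * = accepting)

start=q0 accept=q6 q0-x->q1 q0-y->q0 q1-x->q2 q1-y->q3 q2-x->q4 q2-y->q5 q3-x->q2 q3-y->q6 q4-x->q1 q4-y->q7 q5-x->q4 q5-y->q8 q6-x->q2 q6-y->q9 q7-x->q1 q7-y->q10 q8-x->q4 q8-y->q11 q9-x->q2 q9-y->q9 q10-x->q1 q10-y->q0 q11-x->q4 q11-y->q11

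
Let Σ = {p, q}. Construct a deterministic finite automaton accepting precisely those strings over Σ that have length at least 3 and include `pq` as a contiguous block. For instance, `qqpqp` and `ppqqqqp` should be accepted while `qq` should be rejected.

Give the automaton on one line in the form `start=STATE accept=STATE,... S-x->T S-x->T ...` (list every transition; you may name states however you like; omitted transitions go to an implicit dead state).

start=s0 accept=s5 s0-p->s1 s0-q->s2 s1-p->s3 s1-q->s4 s2-p->s3 s2-q->s2 s3-p->s3 s3-q->s5 s4-p->s5 s4-q->s5 s5-p->s5 s5-q->s5

Build one automaton per condition and run them in lockstep. One (5 states) tracks the input length, saturating at 4; the other (3 states) tracks whether and how much of `pq` has been seen. Each combined state is a pair, one component from each; accept when both components accept. After merging equivalent states the machine shrinks.
With 6 states:
        p   q  
>  s0   s1  s2 
   s1   s3  s4 
   s2   s3  s2 
   s3   s3  s5 
   s4   s5  s5 
 * s5   s5  s5 
(> = start, * = accepting)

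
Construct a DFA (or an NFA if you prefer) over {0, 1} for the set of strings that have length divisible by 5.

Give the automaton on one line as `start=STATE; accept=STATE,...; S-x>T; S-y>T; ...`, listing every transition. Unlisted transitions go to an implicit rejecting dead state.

Count input length modulo 5: every symbol advances one step around the cycle S0 → S1 → S2 → S3 → S4 → S0. Accept at S0.
5 states suffice.
        0   1  
>* S0   S1  S1 
   S1   S2  S2 
   S2   S3  S3 
   S3   S4  S4 
   S4   S0  S0 
(> = start, * = accepting)

start=S0; accept=S0; S0-0>S1; S0-1>S1; S1-0>S2; S1-1>S2; S2-0>S3; S2-1>S3; S3-0>S4; S3-1>S4; S4-0>S0; S4-1>S0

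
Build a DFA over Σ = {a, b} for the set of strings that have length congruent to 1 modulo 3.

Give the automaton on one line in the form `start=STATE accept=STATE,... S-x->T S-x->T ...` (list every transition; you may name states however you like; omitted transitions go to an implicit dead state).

start=s0 accept=s1 s0-a->s1 s0-b->s1 s1-a->s2 s1-b->s2 s2-a->s0 s2-b->s0

Only the length mod 3 matters, so use a 3-cycle: from any state, every input symbol moves to the next state, wrapping s2 back to s0. Mark s1 accepting.
A 3-state machine:
        a   b  
>  s0   s1  s1 
 * s1   s2  s2 
   s2   s0  s0 
(> = start, * = accepting)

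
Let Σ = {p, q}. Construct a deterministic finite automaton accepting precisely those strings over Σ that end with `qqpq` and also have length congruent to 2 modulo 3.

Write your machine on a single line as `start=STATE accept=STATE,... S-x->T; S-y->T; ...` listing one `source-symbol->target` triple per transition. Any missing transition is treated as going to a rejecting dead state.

start=A; accept=G; A-p->B; A-q->B; B-p->C; B-q->D; C-p->A; C-q->A; D-p->A; D-q->E; E-p->F; E-q->B; F-p->C; F-q->G; G-p->A; G-q->E

Build one automaton per condition and run them in lockstep. One (5 states) tracks how much of the suffix `qqpq` has currently been matched; the other (3 states) tracks the input length modulo 3. Each combined state is a pair, one component from each; accept when both components accept. After merging equivalent states the machine shrinks.
With 7 states:
       p  q 
>  A   B  B 
   B   C  D 
   C   A  A 
   D   A  E 
   E   F  B 
   F   C  G 
 * G   A  E 
(> = start, * = accepting)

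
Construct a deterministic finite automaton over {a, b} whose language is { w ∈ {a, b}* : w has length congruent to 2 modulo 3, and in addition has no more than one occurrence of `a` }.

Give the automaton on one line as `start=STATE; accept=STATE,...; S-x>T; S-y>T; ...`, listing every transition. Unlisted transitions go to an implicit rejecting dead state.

start=S0; accept=S4,S5; S0-a>S1; S0-b>S2; S1-a>S3; S1-b>S4; S2-a>S4; S2-b>S5; S3-a>S6; S3-b>S6; S4-a>S6; S4-b>S7; S5-a>S7; S5-b>S0; S6-a>S8; S6-b>S8; S7-a>S8; S7-b>S1; S8-a>S3; S8-b>S3

Run two small machines in parallel and take their product. One (3 states) tracks the input length modulo 3; the other (3 states) tracks the count of `a`s, saturating at 2. Each combined state is a pair, one component from each; accept when both components accept.
        a   b  
>  S0   S1  S2 
   S1   S3  S4 
   S2   S4  S5 
   S3   S6  S6 
 * S4   S6  S7 
 * S5   S7  S0 
   S6   S8  S8 
   S7   S8  S1 
   S8   S3  S3 
(> = start, * = accepting)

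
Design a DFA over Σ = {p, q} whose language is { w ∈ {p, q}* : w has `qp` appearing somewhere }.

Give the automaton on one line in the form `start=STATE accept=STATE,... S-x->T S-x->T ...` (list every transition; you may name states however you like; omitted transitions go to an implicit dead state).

start=S0 accept=S2 S0-p->S0 S0-q->S1 S1-p->S2 S1-q->S1 S2-p->S2 S2-q->S2

Track how much of `qp` has been matched so far: state S0 is no progress, S2 is the absorbing accept state reached once `qp` has occurred. Intermediate states record partial matches; on a mismatch, fall back to the longest reusable overlap.
3 states suffice.
        p   q  
>  S0   S0  S1 
   S1   S2  S1 
 * S2   S2  S2 
(> = start, * = accepting)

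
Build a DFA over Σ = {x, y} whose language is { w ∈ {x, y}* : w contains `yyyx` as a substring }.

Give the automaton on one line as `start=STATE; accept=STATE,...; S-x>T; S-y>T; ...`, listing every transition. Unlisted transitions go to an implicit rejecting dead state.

start=s0; accept=s4; s0-x>s0; s0-y>s1; s1-x>s0; s1-y>s2; s2-x>s0; s2-y>s3; s3-x>s4; s3-y>s3; s4-x>s4; s4-y>s4

Track how much of `yyyx` has been matched so far: state s0 is no progress, s4 is the absorbing accept state reached once `yyyx` has occurred. Intermediate states record partial matches; on a mismatch, fall back to the longest reusable overlap.
5 states suffice.
        x   y  
>  s0   s0  s1 
   s1   s0  s2 
   s2   s0  s3 
   s3   s4  s3 
 * s4   s4  s4 
(> = start, * = accepting)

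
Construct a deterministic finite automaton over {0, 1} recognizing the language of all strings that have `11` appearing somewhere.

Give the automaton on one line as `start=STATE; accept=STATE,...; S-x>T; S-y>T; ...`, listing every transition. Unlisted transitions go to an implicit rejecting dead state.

start=S0; accept=S2; S0-0>S0; S0-1>S1; S1-0>S0; S1-1>S2; S2-0>S2; S2-1>S2

Track how much of `11` has been matched so far: state S0 is no progress, S2 is the absorbing accept state reached once `11` has occurred. Intermediate states record partial matches; on a mismatch, fall back to the longest reusable overlap.
A 3-state machine:
        0   1  
>  S0   S0  S1 
   S1   S0  S2 
 * S2   S2  S2 
(> = start, * = accepting)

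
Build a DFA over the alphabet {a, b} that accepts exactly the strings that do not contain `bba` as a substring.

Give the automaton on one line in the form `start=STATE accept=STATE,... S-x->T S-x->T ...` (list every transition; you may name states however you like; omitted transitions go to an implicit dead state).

Track partial matches of the forbidden pattern `bba`. State q3 is a dead state reached once `bba` has occurred; every other state accepts. q0 means no part of `bba` is currently matched.
A 4-state machine:
        a   b  
>* q0   q0  q1 
 * q1   q0  q2 
 * q2   q3  q2 
   q3   q3  q3 
(> = start, * = accepting)

start=q0 accept=q0,q1,q2 q0-a->q0 q0-b->q1 q1-a->q0 q1-b->q2 q2-a->q3 q2-b->q2 q3-a->q3 q3-b->q3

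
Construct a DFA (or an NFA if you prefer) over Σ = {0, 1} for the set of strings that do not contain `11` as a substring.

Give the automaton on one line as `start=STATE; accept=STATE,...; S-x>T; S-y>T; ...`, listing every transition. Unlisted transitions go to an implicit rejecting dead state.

Track partial matches of the forbidden pattern `11`. State q2 is a dead state reached once `11` has occurred; every other state accepts. q0 means no part of `11` is currently matched.
A 3-state machine:
        0   1  
>* q0   q0  q1 
 * q1   q0  q2 
   q2   q2  q2 
(> = start, * = accepting)

start=q0; accept=q0,q1; q0-0>q0; q0-1>q1; q1-0>q0; q1-1>q2; q2-0>q2; q2-1>q2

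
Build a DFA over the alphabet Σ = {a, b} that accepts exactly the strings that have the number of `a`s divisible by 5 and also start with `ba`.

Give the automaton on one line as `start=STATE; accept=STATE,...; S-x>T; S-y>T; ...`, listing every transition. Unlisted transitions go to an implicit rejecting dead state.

Handle the two conditions separately and then intersect. The first has 5 states tracking the count of `a`s modulo 5; the second has 4 states tracking whether the input so far still matches the prefix `ba`. A product state is a pair (one from each), accepting exactly when both do. Equivalent product states are then merged.
8 states suffice.
        a   b  
>  q0   q1  q2 
   q1   q1  q1 
   q2   q3  q1 
   q3   q4  q3 
   q4   q5  q4 
   q5   q6  q5 
   q6   q7  q6 
 * q7   q3  q7 
(> = start, * = accepting)

start=q0; accept=q7; q0-a>q1; q0-b>q2; q1-a>q1; q1-b>q1; q2-a>q3; q2-b>q1; q3-a>q4; q3-b>q3; q4-a>q5; q4-b>q4; q5-a>q6; q5-b>q5; q6-a>q7; q6-b>q6; q7-a>q3; q7-b>q7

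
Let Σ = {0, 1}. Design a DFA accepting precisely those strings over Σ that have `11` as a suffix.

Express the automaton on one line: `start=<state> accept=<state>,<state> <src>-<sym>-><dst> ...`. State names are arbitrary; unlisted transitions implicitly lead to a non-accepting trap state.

start=s0 accept=s2 s0-0->s0 s0-1->s1 s1-0->s0 s1-1->s2 s2-0->s0 s2-1->s2

Let each state record the length of the longest suffix of the input read so far that is also a prefix of `11`. s1 means the last symbol is `1`; s2 means the last 2 symbols are `11`. Accept only at s2, where the string currently ends in `11`.
3 states suffice.
        0   1  
>  s0   s0  s1 
   s1   s0  s2 
 * s2   s0  s2 
(> = start, * = accepting)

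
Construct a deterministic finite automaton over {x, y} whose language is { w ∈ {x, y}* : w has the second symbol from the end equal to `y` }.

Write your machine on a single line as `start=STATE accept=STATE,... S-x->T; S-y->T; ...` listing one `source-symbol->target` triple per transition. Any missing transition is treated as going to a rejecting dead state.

A DFA must remember the last 2 symbols (since which symbol is second-to-last isn't known until the input ends). Use one state per possible window of the last ≤2 symbols; accept from those whose window starts with `y`.
A 7-state machine:
        x   y  
>  S0   S1  S2 
   S1   S3  S4 
   S2   S5  S6 
   S3   S3  S4 
   S4   S5  S6 
 * S5   S3  S4 
 * S6   S5  S6 
(> = start, * = accepting)

start=S0; accept=S5,S6; S0-x->S1; S0-y->S2; S1-x->S3; S1-y->S4; S2-x->S5; S2-y->S6; S3-x->S3; S3-y->S4; S4-x->S5; S4-y->S6; S5-x->S3; S5-y->S4; S6-x->S5; S6-y->S6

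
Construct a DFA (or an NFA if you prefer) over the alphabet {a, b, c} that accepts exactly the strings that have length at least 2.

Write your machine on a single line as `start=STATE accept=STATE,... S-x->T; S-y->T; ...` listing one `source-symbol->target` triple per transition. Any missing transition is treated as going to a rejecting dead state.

Count input length up to 3: every symbol moves from q0 toward q3, which means 'more than 2' and absorbs. Accept from {q2, q3}.
4 states suffice.
        a   b   c  
>  q0   q1  q1  q1 
   q1   q2  q2  q2 
 * q2   q3  q3  q3 
 * q3   q3  q3  q3 
(> = start, * = accepting)

start=q0; accept=q2,q3; q0-a->q1; q0-b->q1; q0-c->q1; q1-a->q2; q1-b->q2; q1-c->q2; q2-a->q3; q2-b->q3; q2-c->q3; q3-a->q3; q3-b->q3; q3-c->q3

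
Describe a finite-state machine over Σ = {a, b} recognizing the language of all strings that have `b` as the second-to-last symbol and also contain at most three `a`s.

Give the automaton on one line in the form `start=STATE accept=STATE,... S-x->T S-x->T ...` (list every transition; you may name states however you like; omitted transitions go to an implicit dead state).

start=S0 accept=S5,S6,S9,S10,S13,S14,S17 S0-a->S1 S0-b->S2 S1-a->S3 S1-b->S4 S2-a->S5 S2-b->S6 S3-a->S7 S3-b->S8 S4-a->S9 S4-b->S10 S5-a->S3 S5-b->S4 S6-a->S5 S6-b->S6 S7-a->S11 S7-b->S12 S8-a->S13 S8-b->S14 S9-a->S7 S9-b->S8 S10-a->S9 S10-b->S10 S11-a->S11 S11-b->S15 S12-a->S16 S12-b->S17 S13-a->S11 S13-b->S12 S14-a->S13 S14-b->S14 S15-a->S16 S15-b->S18 S16-a->S11 S16-b->S15 S17-a->S16 S17-b->S17 S18-a->S16 S18-b->S18

Run two small machines in parallel and take their product. The first has 7 states tracking the last 2 symbols read; the second has 5 states tracking the count of `a`s, saturating at 4. A product state is a pair (one from each), accepting exactly when both do.
          a    b  
>  S0     S1   S2 
   S1     S3   S4 
   S2     S5   S6 
   S3     S7   S8 
   S4     S9  S10 
 * S5     S3   S4 
 * S6     S5   S6 
   S7    S11  S12 
   S8    S13  S14 
 * S9     S7   S8 
 * S10    S9  S10 
   S11   S11  S15 
   S12   S16  S17 
 * S13   S11  S12 
 * S14   S13  S14 
   S15   S16  S18 
   S16   S11  S15 
 * S17   S16  S17 
   S18   S16  S18 
(> = start, * = accepting)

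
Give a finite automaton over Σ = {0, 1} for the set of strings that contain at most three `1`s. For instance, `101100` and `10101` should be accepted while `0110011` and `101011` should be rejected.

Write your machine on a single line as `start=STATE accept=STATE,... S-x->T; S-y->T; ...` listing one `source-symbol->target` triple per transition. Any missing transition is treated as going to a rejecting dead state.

start=q0; accept=q0,q1,q2,q3; q0-0->q0; q0-1->q1; q1-0->q1; q1-1->q2; q2-0->q2; q2-1->q3; q3-0->q3; q3-1->q4; q4-0->q4; q4-1->q4

Count `1`s, saturating at 4: states q0 through q3 mean 0 through 3 `1`s seen; q4 means more than 3. Each `1` increments (capped at q4); other symbols loop. Accept from {q0, q1, q2, q3}.
A 5-state machine:
        0   1  
>* q0   q0  q1 
 * q1   q1  q2 
 * q2   q2  q3 
 * q3   q3  q4 
   q4   q4  q4 
(> = start, * = accepting)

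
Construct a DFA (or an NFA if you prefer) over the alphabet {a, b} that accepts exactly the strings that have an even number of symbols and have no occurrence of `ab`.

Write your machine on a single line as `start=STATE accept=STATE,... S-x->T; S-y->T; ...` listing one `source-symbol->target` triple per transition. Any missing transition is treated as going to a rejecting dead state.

Run two small machines in parallel and take their product. The first has 2 states tracking the input length modulo 2; the second has 3 states tracking partial matches of the forbidden pattern `ab`. A product state is a pair (one from each), accepting exactly when both do. After merging equivalent states the machine shrinks.
A 5-state machine:
        a   b  
>* s0   s1  s2 
   s1   s3  s4 
   s2   s3  s0 
 * s3   s1  s4 
   s4   s4  s4 
(> = start, * = accepting)

start=s0; accept=s0,s3; s0-a->s1; s0-b->s2; s1-a->s3; s1-b->s4; s2-a->s3; s2-b->s0; s3-a->s1; s3-b->s4; s4-a->s4; s4-b->s4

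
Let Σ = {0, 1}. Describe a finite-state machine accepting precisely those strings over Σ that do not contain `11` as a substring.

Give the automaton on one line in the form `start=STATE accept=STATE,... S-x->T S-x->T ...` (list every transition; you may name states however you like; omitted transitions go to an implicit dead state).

This is the complement of 'contains `11`'. Use the same substring-matching states — q0 through q2 holding how much of `11` has just been matched — but flip the accepting set: everything except the trap q2 accepts.
A 3-state machine:
        0   1  
>* q0   q0  q1 
 * q1   q0  q2 
   q2   q2  q2 
(> = start, * = accepting)

start=q0 accept=q0,q1 q0-0->q0 q0-1->q1 q1-0->q0 q1-1->q2 q2-0->q2 q2-1->q2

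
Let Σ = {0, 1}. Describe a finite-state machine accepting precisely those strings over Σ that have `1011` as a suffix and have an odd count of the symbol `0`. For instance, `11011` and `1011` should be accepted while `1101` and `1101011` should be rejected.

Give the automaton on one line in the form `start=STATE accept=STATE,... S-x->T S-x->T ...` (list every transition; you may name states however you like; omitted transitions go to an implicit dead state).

Handle the two conditions separately and then intersect. One (5 states) tracks how much of the suffix `1011` has currently been matched; the other (2 states) tracks the count of `0`s modulo 2. Each combined state is a pair, one component from each; accept when both components accept.
10 states suffice.
        0   1  
>  q0   q1  q2 
   q1   q0  q3 
   q2   q4  q2 
   q3   q5  q3 
   q4   q0  q6 
   q5   q1  q7 
   q6   q5  q8 
   q7   q4  q9 
 * q8   q5  q3 
   q9   q4  q2 
(> = start, * = accepting)

start=q0 accept=q8 q0-0->q1 q0-1->q2 q1-0->q0 q1-1->q3 q2-0->q4 q2-1->q2 q3-0->q5 q3-1->q3 q4-0->q0 q4-1->q6 q5-0->q1 q5-1->q7 q6-0->q5 q6-1->q8 q7-0->q4 q7-1->q9 q8-0->q5 q8-1->q3 q9-0->q4 q9-1->q2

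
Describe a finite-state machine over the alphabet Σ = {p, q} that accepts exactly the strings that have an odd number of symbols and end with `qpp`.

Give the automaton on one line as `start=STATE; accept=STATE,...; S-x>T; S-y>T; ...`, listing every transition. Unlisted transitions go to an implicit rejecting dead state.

start=A; accept=E; A-p>B; A-q>C; B-p>A; B-q>A; C-p>D; C-q>A; D-p>E; D-q>C; E-p>A; E-q>A

Handle the two conditions separately and then intersect. One (2 states) tracks the input length modulo 2; the other (4 states) tracks how much of the suffix `qpp` has currently been matched. Each combined state is a pair, one component from each; accept when both components accept. Minimizing collapses redundant product states.
5 states suffice.
       p  q 
>  A   B  C 
   B   A  A 
   C   D  A 
   D   E  C 
 * E   A  A 
(> = start, * = accepting)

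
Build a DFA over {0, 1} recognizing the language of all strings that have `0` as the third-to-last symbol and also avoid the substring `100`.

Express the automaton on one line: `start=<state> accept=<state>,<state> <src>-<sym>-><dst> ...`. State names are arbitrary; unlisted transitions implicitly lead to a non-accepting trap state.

start=q0 accept=q6,q7,q8,q9 q0-0->q1 q0-1->q2 q1-0->q3 q1-1->q4 q2-0->q5 q2-1->q2 q3-0->q6 q3-1->q7 q4-0->q8 q4-1->q9 q5-0->q10 q5-1->q4 q6-0->q6 q6-1->q7 q7-0->q8 q7-1->q9 q8-0->q10 q8-1->q4 q9-0->q5 q9-1->q2 q10-0->q10 q10-1->q10

Handle the two conditions separately and then intersect. The first has 15 states tracking the last 3 symbols read; the second has 4 states tracking partial matches of the forbidden pattern `100`. A product state is a pair (one from each), accepting exactly when both do. After merging equivalent states the machine shrinks.
11 states suffice.
          0    1  
>  q0     q1   q2 
   q1     q3   q4 
   q2     q5   q2 
   q3     q6   q7 
   q4     q8   q9 
   q5    q10   q4 
 * q6     q6   q7 
 * q7     q8   q9 
 * q8    q10   q4 
 * q9     q5   q2 
   q10   q10  q10 
(> = start, * = accepting)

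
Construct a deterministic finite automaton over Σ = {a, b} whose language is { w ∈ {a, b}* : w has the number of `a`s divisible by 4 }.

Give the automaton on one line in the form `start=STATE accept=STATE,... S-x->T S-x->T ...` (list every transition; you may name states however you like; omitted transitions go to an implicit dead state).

start=s0 accept=s0 s0-a->s1 s0-b->s0 s1-a->s2 s1-b->s1 s2-a->s3 s2-b->s2 s3-a->s0 s3-b->s3

Keep the running count of `a`s modulo 4: each `a` advances along the cycle s0 → s1 → s2 → s3 → s0 while other symbols loop. Accept at s0.
A 4-state machine:
        a   b  
>* s0   s1  s0 
   s1   s2  s1 
   s2   s3  s2 
   s3   s0  s3 
(> = start, * = accepting)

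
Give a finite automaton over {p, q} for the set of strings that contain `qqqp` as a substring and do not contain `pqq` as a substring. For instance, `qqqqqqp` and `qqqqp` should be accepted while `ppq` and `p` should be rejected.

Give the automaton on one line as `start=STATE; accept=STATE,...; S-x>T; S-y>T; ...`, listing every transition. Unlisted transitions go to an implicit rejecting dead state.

start=S0; accept=S9,S12; S0-p>S1; S0-q>S2; S1-p>S1; S1-q>S3; S2-p>S1; S2-q>S4; S3-p>S1; S3-q>S5; S4-p>S1; S4-q>S6; S5-p>S7; S5-q>S8; S6-p>S9; S6-q>S6; S7-p>S7; S7-q>S10; S8-p>S11; S8-q>S8; S9-p>S9; S9-q>S12; S10-p>S7; S10-q>S5; S11-p>S11; S11-q>S11; S12-p>S9; S12-q>S11

Run two small machines in parallel and take their product. The first has 5 states tracking whether and how much of `qqqp` has been seen; the second has 4 states tracking partial matches of the forbidden pattern `pqq`. A product state is a pair (one from each), accepting exactly when both do.
With 13 states:
          p    q  
>  S0     S1   S2 
   S1     S1   S3 
   S2     S1   S4 
   S3     S1   S5 
   S4     S1   S6 
   S5     S7   S8 
   S6     S9   S6 
   S7     S7  S10 
   S8    S11   S8 
 * S9     S9  S12 
   S10    S7   S5 
   S11   S11  S11 
 * S12    S9  S11 
(> = start, * = accepting)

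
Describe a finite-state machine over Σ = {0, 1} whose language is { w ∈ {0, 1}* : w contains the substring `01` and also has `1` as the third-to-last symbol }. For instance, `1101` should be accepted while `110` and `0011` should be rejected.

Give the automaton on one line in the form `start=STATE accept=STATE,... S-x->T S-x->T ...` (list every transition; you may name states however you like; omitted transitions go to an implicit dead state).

Build one automaton per condition and run them in lockstep. The first has 3 states tracking whether and how much of `01` has been seen; the second has 15 states tracking the last 3 symbols read. A product state is a pair (one from each), accepting exactly when both do. Minimizing collapses redundant product states.
An 11-state machine:
       0  1 
>  A   B  C 
   B   B  D 
   C   E  C 
   D   F  G 
   E   B  H 
   F   I  H 
   G   J  K 
 * H   F  G 
 * I   B  D 
 * J   I  H 
 * K   J  K 
(> = start, * = accepting)

start=A accept=H,I,J,K A-0->B A-1->C B-0->B B-1->D C-0->E C-1->C D-0->F D-1->G E-0->B E-1->H F-0->I F-1->H G-0->J G-1->K H-0->F H-1->G I-0->B I-1->D J-0->I J-1->H K-0->J K-1->K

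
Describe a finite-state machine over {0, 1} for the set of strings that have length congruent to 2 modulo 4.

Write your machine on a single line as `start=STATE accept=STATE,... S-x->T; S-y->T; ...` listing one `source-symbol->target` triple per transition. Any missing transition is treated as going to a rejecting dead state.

Only the length mod 4 matters, so use a 4-cycle: from any state, every input symbol moves to the next state, wrapping q3 back to q0. Mark q2 accepting.
With 4 states:
        0   1  
>  q0   q1  q1 
   q1   q2  q2 
 * q2   q3  q3 
   q3   q0  q0 
(> = start, * = accepting)

start=q0; accept=q2; q0-0->q1; q0-1->q1; q1-0->q2; q1-1->q2; q2-0->q3; q2-1->q3; q3-0->q0; q3-1->q0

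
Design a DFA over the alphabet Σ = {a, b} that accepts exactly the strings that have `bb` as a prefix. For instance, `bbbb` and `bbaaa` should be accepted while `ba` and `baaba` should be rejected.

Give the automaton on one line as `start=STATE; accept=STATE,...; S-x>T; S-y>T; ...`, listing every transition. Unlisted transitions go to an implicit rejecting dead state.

start=s0; accept=s2; s0-a>s3; s0-b>s1; s1-a>s3; s1-b>s2; s2-a>s2; s2-b>s2; s3-a>s3; s3-b>s3

Walk along `bb` while the input agrees: from s0 take `b` to s1, and so on. Any deviation drops to the rejecting sink s3. Once s2 is reached the prefix is confirmed and every continuation is accepted.
A 4-state machine:
        a   b  
>  s0   s3  s1 
   s1   s3  s2 
 * s2   s2  s2 
   s3   s3  s3 
(> = start, * = accepting)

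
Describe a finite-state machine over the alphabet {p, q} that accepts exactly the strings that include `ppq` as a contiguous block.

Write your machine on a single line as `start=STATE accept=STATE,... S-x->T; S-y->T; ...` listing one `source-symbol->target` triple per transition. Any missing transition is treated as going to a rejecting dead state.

start=A; accept=D; A-p->B; A-q->A; B-p->C; B-q->A; C-p->C; C-q->D; D-p->D; D-q->D

States A..C record the length of the longest prefix of `ppq` that matches the current input suffix. Reaching D means `ppq` has been seen, and we stay there forever. Accept from D.
       p  q 
>  A   B  A 
   B   C  A 
   C   C  D 
 * D   D  D 
(> = start, * = accepting)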